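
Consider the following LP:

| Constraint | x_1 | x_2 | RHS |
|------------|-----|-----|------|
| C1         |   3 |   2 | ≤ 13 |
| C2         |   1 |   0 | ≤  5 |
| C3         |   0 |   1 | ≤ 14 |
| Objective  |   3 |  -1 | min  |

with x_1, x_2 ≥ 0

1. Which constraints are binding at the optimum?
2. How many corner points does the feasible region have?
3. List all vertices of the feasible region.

1. C1, x_1 ≥ 0
2. 3
3. (0, 0), (4.333, 0), (0, 6.5)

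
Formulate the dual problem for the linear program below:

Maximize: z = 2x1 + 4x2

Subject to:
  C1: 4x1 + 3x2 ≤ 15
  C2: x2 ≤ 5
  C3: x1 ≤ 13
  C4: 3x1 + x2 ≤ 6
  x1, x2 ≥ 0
Minimize: z = 15y1 + 5y2 + 13y3 + 6y4

Subject to:
  C1: -4y1 - y3 - 3y4 ≤ -2
  C2: -3y1 - y2 - y4 ≤ -4
  y1, y2, y3, y4 ≥ 0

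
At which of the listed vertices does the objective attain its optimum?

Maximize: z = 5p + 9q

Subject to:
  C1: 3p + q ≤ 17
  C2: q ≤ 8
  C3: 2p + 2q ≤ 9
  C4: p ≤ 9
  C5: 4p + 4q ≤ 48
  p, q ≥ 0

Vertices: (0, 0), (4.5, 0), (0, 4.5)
Evaluating z = 5p + 9q at each vertex:
  (0, 0): z = 0
  (4.5, 0): z = 22.5
  (0, 4.5): z = 40.5

The largest value is z = 40.5, attained at (0, 4.5).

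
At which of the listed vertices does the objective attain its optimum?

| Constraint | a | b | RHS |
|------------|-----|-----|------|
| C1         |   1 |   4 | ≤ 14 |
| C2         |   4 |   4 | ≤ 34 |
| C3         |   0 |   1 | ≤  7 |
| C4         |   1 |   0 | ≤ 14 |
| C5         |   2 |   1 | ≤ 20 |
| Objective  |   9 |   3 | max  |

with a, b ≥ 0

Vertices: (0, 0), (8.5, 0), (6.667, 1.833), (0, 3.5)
(8.5, 0) with z = 76.5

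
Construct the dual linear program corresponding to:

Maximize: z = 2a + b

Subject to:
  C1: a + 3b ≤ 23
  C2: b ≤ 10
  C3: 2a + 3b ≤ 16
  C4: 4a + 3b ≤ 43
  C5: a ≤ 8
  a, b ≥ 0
Minimize: z = 23y1 + 10y2 + 16y3 + 43y4 + 8y5

Subject to:
  C1: -y1 - 2y3 - 4y4 - y5 ≤ -2
  C2: -3y1 - y2 - 3y3 - 3y4 ≤ -1
  y1, y2, y3, y4, y5 ≥ 0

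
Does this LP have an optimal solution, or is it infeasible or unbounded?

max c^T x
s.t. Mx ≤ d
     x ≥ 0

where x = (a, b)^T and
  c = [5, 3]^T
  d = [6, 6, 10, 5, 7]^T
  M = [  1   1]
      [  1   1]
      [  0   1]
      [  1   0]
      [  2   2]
The point (3.5, 0) satisfies every constraint, so the LP is feasible; the constraints give a ≤ 5 and b ≤ 10, which with a, b ≥ 0 keep the feasible region inside a bounded box. A feasible, bounded LP attains a finite optimum at a vertex.

The LP has an optimal solution: (3.5, 0) with z = 17.5.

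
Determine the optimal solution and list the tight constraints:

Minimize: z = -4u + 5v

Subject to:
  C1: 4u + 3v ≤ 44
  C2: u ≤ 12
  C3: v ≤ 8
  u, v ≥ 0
Optimal: u = 11, v = 0
Slack at optimum:
  C1: slack = 0 (binding)
  C2: slack = 1
  C3: slack = 8
  u ≥ 0: u = 11
  v ≥ 0: v = 0 (binding)
Binding constraints: C1, v ≥ 0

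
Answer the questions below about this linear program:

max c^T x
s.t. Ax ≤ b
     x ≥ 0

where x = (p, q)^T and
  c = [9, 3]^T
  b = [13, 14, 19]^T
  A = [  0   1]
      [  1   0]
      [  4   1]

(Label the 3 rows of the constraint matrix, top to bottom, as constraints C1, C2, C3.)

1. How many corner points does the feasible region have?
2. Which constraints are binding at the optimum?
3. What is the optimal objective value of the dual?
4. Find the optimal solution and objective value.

1. 4
2. C1, C3
3. 52.5 (by strong duality, equal to the primal optimum)
4. p = 1.5, q = 13, z = 52.5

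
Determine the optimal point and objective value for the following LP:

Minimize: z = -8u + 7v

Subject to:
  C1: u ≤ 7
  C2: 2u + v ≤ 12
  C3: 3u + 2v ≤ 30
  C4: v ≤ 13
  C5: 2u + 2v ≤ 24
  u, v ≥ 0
Each vertex is the intersection of two constraint boundaries that also satisfies all remaining constraints:
  u = 0 and v = 0 → (0, 0)
  2u + v = 12 and v = 0 → (6, 0)
  2u + v = 12 and 2u + 2v = 24 → (0, 12)

Evaluating z = -8u + 7v at each vertex:
  (0, 0): z = 0
  (6, 0): z = -48
  (0, 12): z = 84

The minimum is at (6, 0) with z = -48.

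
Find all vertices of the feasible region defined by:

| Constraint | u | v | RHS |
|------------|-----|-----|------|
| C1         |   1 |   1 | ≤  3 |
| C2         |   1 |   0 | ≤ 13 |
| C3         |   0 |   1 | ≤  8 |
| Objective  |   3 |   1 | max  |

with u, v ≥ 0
Each vertex is the intersection of two constraint boundaries that also satisfies all remaining constraints:
  u = 0 and v = 0 → (0, 0)
  u + v = 3 and v = 0 → (3, 0)
  u + v = 3 and u = 0 → (0, 3)

Vertices: (0, 0), (3, 0), (0, 3)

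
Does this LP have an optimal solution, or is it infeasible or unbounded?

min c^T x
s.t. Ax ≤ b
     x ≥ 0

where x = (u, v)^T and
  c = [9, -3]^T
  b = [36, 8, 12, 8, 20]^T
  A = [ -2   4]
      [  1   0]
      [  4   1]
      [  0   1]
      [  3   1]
The point (0, 8) satisfies every constraint, so the LP is feasible; the constraints give u ≤ 8 and v ≤ 8, which with u, v ≥ 0 keep the feasible region inside a bounded box. A feasible, bounded LP attains a finite optimum at a vertex.

The LP has an optimal solution: (0, 8) with z = -24.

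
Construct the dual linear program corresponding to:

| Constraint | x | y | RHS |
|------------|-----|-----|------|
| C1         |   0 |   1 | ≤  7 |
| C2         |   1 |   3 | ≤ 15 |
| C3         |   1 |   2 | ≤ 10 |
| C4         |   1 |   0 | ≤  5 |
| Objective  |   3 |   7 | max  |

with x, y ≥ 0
Minimize: z = 7y1 + 15y2 + 10y3 + 5y4

Subject to:
  C1: -y2 - y3 - y4 ≤ -3
  C2: -y1 - 3y2 - 2y3 ≤ -7
  y1, y2, y3, y4 ≥ 0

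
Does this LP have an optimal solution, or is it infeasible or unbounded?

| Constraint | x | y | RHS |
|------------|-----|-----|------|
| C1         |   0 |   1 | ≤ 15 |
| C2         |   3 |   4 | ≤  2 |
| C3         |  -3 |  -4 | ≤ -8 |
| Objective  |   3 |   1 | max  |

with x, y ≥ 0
C2 requires 3x + 4y ≤ 2, while C3 (-3x - 4y ≤ -8) is equivalent to 3x + 4y ≥ 8. Together they would need 8 ≤ 3x + 4y ≤ 2, which is impossible since 8 > 2. No point satisfies all constraints.

Infeasible: no point satisfies all constraints simultaneously.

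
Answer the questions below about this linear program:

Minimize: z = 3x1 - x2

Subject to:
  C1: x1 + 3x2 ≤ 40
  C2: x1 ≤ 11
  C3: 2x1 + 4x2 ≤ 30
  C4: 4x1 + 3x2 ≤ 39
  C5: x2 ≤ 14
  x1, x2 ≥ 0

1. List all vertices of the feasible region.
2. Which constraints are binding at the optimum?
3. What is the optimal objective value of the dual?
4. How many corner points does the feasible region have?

1. (0, 0), (9.75, 0), (6.6, 4.2), (0, 7.5)
2. C3, x1 ≥ 0
3. -7.5 (by strong duality, equal to the primal optimum)
4. 4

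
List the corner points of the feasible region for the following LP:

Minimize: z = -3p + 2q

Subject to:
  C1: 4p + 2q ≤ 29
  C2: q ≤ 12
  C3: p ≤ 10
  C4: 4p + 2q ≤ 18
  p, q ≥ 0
Each vertex is the intersection of two constraint boundaries that also satisfies all remaining constraints:
  p = 0 and q = 0 → (0, 0)
  4p + 2q = 18 and q = 0 → (4.5, 0)
  4p + 2q = 18 and p = 0 → (0, 9)

Vertices: (0, 0), (4.5, 0), (0, 9)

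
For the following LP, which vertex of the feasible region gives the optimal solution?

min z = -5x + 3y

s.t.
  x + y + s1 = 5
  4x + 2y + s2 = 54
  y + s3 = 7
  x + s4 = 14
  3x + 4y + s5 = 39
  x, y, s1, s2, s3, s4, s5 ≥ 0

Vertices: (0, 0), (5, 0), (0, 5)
Evaluating z = -5x + 3y at each vertex:
  (0, 0): z = 0
  (5, 0): z = -25
  (0, 5): z = 15

The smallest value is z = -25, attained at (5, 0).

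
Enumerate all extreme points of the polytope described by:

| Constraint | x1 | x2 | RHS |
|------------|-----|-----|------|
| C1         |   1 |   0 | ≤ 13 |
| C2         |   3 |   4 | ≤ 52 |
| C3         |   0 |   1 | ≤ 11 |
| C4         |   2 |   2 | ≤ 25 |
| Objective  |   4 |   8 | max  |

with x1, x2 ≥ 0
Each vertex is the intersection of two constraint boundaries that also satisfies all remaining constraints:
  x1 = 0 and x2 = 0 → (0, 0)
  2x1 + 2x2 = 25 and x2 = 0 → (12.5, 0)
  x2 = 11 and 2x1 + 2x2 = 25 → (1.5, 11)
  x2 = 11 and x1 = 0 → (0, 11)

Vertices: (0, 0), (12.5, 0), (1.5, 11), (0, 11)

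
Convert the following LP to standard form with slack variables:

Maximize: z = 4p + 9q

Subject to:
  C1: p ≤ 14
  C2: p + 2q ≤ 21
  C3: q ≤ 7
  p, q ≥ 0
max z = 4p + 9q

s.t.
  p + s1 = 14
  p + 2q + s2 = 21
  q + s3 = 7
  p, q, s1, s2, s3 ≥ 0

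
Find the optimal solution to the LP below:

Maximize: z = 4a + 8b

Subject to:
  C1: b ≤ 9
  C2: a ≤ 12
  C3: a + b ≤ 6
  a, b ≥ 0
Each vertex is the intersection of two constraint boundaries that also satisfies all remaining constraints:
  a = 0 and b = 0 → (0, 0)
  a + b = 6 and b = 0 → (6, 0)
  a + b = 6 and a = 0 → (0, 6)

Evaluating z = 4a + 8b at each vertex:
  (0, 0): z = 0
  (6, 0): z = 24
  (0, 6): z = 48

The maximum is at (0, 6) with z = 48.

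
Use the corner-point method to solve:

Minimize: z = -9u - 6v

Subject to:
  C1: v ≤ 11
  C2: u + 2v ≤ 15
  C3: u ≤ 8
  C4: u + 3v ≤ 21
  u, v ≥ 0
Each vertex is the intersection of two constraint boundaries that also satisfies all remaining constraints:
  u = 0 and v = 0 → (0, 0)
  u = 8 and v = 0 → (8, 0)
  u + 2v = 15 and u = 8 → (8, 3.5)
  u + 2v = 15 and u + 3v = 21 → (3, 6)
  u + 3v = 21 and u = 0 → (0, 7)

Evaluating z = -9u - 6v at each vertex:
  (0, 0): z = 0
  (8, 0): z = -72
  (8, 3.5): z = -93
  (3, 6): z = -63
  (0, 7): z = -42

The minimum is at (8, 3.5) with z = -93.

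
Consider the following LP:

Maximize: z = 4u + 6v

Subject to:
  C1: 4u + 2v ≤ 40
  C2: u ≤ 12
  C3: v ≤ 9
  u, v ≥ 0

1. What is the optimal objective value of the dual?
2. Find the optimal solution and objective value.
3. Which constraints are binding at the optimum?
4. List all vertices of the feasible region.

1. 76 (by strong duality, equal to the primal optimum)
2. u = 5.5, v = 9, z = 76
3. C1, C3
4. (0, 0), (10, 0), (5.5, 9), (0, 9)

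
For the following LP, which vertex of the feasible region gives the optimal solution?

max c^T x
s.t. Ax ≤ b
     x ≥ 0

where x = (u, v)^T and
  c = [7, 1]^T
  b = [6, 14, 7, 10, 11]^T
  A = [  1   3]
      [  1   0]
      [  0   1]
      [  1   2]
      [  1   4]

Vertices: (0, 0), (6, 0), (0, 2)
Evaluating z = 7u + v at each vertex:
  (0, 0): z = 0
  (6, 0): z = 42
  (0, 2): z = 2

The largest value is z = 42, attained at (6, 0).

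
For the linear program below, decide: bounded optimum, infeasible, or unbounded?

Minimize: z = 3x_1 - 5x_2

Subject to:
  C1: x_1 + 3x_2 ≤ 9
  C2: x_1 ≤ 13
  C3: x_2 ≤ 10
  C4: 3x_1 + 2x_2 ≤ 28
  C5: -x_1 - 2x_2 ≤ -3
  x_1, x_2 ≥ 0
The point (0, 3) satisfies every constraint, so the LP is feasible; the constraints give x_1 ≤ 13 and x_2 ≤ 10, which with x_1, x_2 ≥ 0 keep the feasible region inside a bounded box. A feasible, bounded LP attains a finite optimum at a vertex.

Evaluating z = 3x_1 - 5x_2 at each vertex:
  (3, 0): z = 9
  (9, 0): z = 27
  (0, 3): z = -15
  (0, 1.5): z = -7.5

The LP has an optimal solution: (0, 3) with z = -15.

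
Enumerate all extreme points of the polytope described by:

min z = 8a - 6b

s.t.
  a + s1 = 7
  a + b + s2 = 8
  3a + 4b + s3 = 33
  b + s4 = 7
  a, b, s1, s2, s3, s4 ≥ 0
Each vertex is the intersection of two constraint boundaries that also satisfies all remaining constraints:
  a = 0 and b = 0 → (0, 0)
  a = 7 and b = 0 → (7, 0)
  a = 7 and a + b = 8 → (7, 1)
  a + b = 8 and b = 7 → (1, 7)
  b = 7 and a = 0 → (0, 7)

Vertices: (0, 0), (7, 0), (7, 1), (1, 7), (0, 7)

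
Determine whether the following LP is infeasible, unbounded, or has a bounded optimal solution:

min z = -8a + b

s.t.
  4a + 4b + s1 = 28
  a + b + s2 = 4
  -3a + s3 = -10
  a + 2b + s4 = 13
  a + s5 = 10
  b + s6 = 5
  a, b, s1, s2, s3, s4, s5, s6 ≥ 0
The point (4, 0) satisfies every constraint, so the LP is feasible; the constraints give a ≤ 10 and b ≤ 5, which with a, b ≥ 0 keep the feasible region inside a bounded box. A feasible, bounded LP attains a finite optimum at a vertex.

Evaluating z = -8a + b at each vertex:
  (3.333, 0): z = -26.67
  (4, 0): z = -32
  (3.333, 0.6667): z = -26

Feasible with finite optimum z* = -32 at (4, 0).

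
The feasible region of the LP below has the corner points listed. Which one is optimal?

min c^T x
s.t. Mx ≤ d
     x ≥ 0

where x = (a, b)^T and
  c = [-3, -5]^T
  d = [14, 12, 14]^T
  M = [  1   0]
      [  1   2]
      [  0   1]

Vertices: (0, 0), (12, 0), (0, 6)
(12, 0) with z = -36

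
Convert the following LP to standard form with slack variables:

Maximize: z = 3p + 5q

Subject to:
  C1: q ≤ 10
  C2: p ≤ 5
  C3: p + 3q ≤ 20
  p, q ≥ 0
max z = 3p + 5q

s.t.
  q + s1 = 10
  p + s2 = 5
  p + 3q + s3 = 20
  p, q, s1, s2, s3 ≥ 0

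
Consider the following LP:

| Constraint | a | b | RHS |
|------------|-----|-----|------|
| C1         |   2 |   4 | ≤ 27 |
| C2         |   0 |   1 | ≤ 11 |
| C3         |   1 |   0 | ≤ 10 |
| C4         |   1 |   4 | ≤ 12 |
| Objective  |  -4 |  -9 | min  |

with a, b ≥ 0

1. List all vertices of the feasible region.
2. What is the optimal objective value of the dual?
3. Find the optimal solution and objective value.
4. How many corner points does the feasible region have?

1. (0, 0), (10, 0), (10, 0.5), (0, 3)
2. -44.5 (by strong duality, equal to the primal optimum)
3. a = 10, b = 0.5, z = -44.5
4. 4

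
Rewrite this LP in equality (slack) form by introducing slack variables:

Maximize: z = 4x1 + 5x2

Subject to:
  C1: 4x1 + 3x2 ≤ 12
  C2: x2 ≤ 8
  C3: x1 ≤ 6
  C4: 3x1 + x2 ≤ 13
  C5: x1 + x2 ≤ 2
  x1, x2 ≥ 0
max z = 4x1 + 5x2

s.t.
  4x1 + 3x2 + s1 = 12
  x2 + s2 = 8
  x1 + s3 = 6
  3x1 + x2 + s4 = 13
  x1 + x2 + s5 = 2
  x1, x2, s1, s2, s3, s4, s5 ≥ 0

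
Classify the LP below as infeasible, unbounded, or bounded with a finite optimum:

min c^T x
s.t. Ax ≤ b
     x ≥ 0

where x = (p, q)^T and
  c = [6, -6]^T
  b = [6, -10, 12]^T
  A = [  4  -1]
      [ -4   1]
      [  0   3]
One constraint requires 4p - q ≤ 6, while the constraint -4p + q ≤ -10 is equivalent to 4p - q ≥ 10. Together they would need 10 ≤ 4p - q ≤ 6, which is impossible since 10 > 6. No point satisfies all constraints.

Infeasible — the constraint set is empty.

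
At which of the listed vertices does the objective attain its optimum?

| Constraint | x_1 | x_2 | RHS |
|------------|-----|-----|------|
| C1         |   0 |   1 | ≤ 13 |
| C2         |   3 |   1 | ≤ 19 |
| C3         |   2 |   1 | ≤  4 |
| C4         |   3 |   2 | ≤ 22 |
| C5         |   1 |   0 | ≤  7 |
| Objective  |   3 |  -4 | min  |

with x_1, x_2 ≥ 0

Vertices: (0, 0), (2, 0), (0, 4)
(0, 4) with z = -16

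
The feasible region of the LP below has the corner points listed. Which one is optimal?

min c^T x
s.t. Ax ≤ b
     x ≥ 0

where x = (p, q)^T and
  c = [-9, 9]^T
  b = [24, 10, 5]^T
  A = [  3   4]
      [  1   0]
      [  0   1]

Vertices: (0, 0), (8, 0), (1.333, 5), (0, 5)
(8, 0) with z = -72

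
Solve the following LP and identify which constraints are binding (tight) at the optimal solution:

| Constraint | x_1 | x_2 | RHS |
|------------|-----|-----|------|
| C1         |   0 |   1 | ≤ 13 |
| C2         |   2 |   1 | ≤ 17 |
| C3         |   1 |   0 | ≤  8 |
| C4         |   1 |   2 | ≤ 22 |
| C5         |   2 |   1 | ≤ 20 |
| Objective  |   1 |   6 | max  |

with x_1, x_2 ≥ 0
Optimal: x_1 = 0, x_2 = 11
Binding: C4, x_1 ≥ 0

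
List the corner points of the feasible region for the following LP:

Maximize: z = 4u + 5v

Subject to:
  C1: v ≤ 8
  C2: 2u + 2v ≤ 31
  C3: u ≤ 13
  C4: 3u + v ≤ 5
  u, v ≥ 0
Each vertex is the intersection of two constraint boundaries that also satisfies all remaining constraints:
  u = 0 and v = 0 → (0, 0)
  3u + v = 5 and v = 0 → (1.667, 0)
  3u + v = 5 and u = 0 → (0, 5)

Vertices: (0, 0), (1.667, 0), (0, 5)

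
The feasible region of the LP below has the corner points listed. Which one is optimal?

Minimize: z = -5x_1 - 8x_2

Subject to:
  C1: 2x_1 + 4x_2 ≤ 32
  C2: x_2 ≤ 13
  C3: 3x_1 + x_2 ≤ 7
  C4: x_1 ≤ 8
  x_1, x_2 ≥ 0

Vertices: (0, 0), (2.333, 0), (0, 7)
Evaluating z = -5x_1 - 8x_2 at each vertex:
  (0, 0): z = 0
  (2.333, 0): z = -11.67
  (0, 7): z = -56

The smallest value is z = -56, attained at (0, 7).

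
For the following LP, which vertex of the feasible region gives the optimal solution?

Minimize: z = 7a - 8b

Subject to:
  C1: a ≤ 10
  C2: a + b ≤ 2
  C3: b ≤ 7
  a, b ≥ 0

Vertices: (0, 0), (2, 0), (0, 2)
(0, 2) with z = -16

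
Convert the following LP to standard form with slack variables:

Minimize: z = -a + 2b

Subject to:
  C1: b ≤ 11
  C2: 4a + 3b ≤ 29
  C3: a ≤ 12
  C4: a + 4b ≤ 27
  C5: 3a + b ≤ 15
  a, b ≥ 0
min z = -a + 2b

s.t.
  b + s1 = 11
  4a + 3b + s2 = 29
  a + s3 = 12
  a + 4b + s4 = 27
  3a + b + s5 = 15
  a, b, s1, s2, s3, s4, s5 ≥ 0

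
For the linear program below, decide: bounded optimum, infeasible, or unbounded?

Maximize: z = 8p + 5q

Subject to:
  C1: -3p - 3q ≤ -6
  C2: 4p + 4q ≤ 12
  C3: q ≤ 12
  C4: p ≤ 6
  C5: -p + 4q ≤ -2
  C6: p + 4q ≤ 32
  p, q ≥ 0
The point (3, 0) satisfies every constraint, so the LP is feasible; the constraints give p ≤ 6 and q ≤ 12, which with p, q ≥ 0 keep the feasible region inside a bounded box. A feasible, bounded LP attains a finite optimum at a vertex.

Evaluating z = 8p + 5q at each vertex:
  (2, 0): z = 16
  (3, 0): z = 24
  (2.8, 0.2): z = 23.4

Feasible with finite optimum z* = 24 at (3, 0).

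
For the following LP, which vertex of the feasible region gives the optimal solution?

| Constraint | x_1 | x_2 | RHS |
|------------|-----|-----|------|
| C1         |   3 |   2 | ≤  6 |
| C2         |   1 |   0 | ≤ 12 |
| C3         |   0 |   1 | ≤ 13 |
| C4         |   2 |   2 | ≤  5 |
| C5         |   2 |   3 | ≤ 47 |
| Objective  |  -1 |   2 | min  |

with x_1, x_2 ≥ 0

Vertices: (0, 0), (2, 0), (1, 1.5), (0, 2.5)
(2, 0) with z = -2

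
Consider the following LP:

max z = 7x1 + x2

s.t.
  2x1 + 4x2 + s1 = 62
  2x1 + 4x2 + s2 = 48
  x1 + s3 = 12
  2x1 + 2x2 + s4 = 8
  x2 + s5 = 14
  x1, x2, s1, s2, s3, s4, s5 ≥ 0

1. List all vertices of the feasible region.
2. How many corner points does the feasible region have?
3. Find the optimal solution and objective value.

1. (0, 0), (4, 0), (0, 4)
2. 3
3. x1 = 4, x2 = 0, z = 28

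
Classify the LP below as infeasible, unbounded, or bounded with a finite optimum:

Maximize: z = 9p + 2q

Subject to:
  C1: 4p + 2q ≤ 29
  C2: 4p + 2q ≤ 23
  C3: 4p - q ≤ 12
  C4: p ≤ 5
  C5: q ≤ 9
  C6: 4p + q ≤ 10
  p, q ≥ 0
The point (2.5, 0) satisfies every constraint, so the LP is feasible; the constraints give p ≤ 5 and q ≤ 9, which with p, q ≥ 0 keep the feasible region inside a bounded box. A feasible, bounded LP attains a finite optimum at a vertex.

Evaluating z = 9p + 2q at each vertex:
  (0, 0): z = 0
  (2.5, 0): z = 22.5
  (0.25, 9): z = 20.25
  (0, 9): z = 18

Bounded optimum: z* = 22.5 at (2.5, 0).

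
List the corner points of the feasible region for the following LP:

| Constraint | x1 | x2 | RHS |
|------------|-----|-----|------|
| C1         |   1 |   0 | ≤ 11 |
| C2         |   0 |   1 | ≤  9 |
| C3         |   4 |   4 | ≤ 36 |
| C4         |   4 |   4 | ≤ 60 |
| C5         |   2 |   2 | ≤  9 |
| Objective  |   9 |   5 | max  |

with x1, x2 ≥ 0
Each vertex is the intersection of two constraint boundaries that also satisfies all remaining constraints:
  x1 = 0 and x2 = 0 → (0, 0)
  2x1 + 2x2 = 9 and x2 = 0 → (4.5, 0)
  2x1 + 2x2 = 9 and x1 = 0 → (0, 4.5)

Vertices: (0, 0), (4.5, 0), (0, 4.5)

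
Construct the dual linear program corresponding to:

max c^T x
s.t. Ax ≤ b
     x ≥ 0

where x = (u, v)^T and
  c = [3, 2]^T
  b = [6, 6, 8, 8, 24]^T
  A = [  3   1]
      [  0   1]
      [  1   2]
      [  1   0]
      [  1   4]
Minimize: z = 6y1 + 6y2 + 8y3 + 8y4 + 24y5

Subject to:
  C1: -3y1 - y3 - y4 - y5 ≤ -3
  C2: -y1 - y2 - 2y3 - 4y5 ≤ -2
  y1, y2, y3, y4, y5 ≥ 0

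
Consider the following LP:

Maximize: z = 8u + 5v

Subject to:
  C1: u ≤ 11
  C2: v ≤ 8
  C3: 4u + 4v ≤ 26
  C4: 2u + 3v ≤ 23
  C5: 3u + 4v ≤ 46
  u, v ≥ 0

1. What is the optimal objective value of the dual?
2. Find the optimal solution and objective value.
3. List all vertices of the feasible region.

1. 52 (by strong duality, equal to the primal optimum)
2. u = 6.5, v = 0, z = 52
3. (0, 0), (6.5, 0), (0, 6.5)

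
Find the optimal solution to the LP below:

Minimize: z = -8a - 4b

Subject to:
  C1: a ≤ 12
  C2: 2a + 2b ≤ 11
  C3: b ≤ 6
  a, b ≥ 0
Each vertex is the intersection of two constraint boundaries that also satisfies all remaining constraints:
  a = 0 and b = 0 → (0, 0)
  2a + 2b = 11 and b = 0 → (5.5, 0)
  2a + 2b = 11 and a = 0 → (0, 5.5)

Evaluating z = -8a - 4b at each vertex:
  (0, 0): z = 0
  (5.5, 0): z = -44
  (0, 5.5): z = -22

The minimum is at (5.5, 0) with z = -44.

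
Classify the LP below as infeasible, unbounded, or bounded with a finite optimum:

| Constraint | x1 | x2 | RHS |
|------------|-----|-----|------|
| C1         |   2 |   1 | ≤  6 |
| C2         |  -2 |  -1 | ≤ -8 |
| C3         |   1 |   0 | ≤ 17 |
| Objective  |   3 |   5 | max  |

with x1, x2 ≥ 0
C1 requires 2x1 + x2 ≤ 6, while C2 (-2x1 - x2 ≤ -8) is equivalent to 2x1 + x2 ≥ 8. Together they would need 8 ≤ 2x1 + x2 ≤ 6, which is impossible since 8 > 6. No point satisfies all constraints.

Infeasible — the constraint set is empty.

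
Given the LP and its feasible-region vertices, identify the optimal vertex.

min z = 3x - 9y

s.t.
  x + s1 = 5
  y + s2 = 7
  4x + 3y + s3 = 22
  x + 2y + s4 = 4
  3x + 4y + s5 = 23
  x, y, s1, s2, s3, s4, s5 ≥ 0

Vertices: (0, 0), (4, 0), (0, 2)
Evaluating z = 3x - 9y at each vertex:
  (0, 0): z = 0
  (4, 0): z = 12
  (0, 2): z = -18

The smallest value is z = -18, attained at (0, 2).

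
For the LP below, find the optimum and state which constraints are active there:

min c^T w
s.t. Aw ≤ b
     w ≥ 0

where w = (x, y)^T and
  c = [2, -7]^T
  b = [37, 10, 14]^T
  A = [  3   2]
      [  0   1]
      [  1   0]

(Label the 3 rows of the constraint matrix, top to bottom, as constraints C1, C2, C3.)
Optimal: x = 0, y = 10
Binding: C2, x ≥ 0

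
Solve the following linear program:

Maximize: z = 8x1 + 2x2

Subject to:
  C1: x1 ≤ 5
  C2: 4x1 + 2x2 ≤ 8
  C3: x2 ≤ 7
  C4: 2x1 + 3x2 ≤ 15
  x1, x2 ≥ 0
Each vertex is the intersection of two constraint boundaries that also satisfies all remaining constraints:
  x1 = 0 and x2 = 0 → (0, 0)
  4x1 + 2x2 = 8 and x2 = 0 → (2, 0)
  4x1 + 2x2 = 8 and x1 = 0 → (0, 4)

Evaluating z = 8x1 + 2x2 at each vertex:
  (0, 0): z = 0
  (2, 0): z = 16
  (0, 4): z = 8

The maximum is at (2, 0) with z = 16.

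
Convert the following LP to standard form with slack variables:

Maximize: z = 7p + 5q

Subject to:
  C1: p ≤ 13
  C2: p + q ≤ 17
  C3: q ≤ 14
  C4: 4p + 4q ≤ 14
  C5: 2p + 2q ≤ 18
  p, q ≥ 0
max z = 7p + 5q

s.t.
  p + s1 = 13
  p + q + s2 = 17
  q + s3 = 14
  4p + 4q + s4 = 14
  2p + 2q + s5 = 18
  p, q, s1, s2, s3, s4, s5 ≥ 0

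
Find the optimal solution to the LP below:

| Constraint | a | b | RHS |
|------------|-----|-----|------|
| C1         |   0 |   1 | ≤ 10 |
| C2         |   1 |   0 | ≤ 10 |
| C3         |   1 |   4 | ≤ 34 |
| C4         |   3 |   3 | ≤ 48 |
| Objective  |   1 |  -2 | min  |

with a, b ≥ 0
Each vertex is the intersection of two constraint boundaries that also satisfies all remaining constraints:
  a = 0 and b = 0 → (0, 0)
  a = 10 and b = 0 → (10, 0)
  a = 10 and a + 4b = 34 → (10, 6)
  a + 4b = 34 and a = 0 → (0, 8.5)

Evaluating z = a - 2b at each vertex:
  (0, 0): z = 0
  (10, 0): z = 10
  (10, 6): z = -2
  (0, 8.5): z = -17

The minimum is at (0, 8.5) with z = -17.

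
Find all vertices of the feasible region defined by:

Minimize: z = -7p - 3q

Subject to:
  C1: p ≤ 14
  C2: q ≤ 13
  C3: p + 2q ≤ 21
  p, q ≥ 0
Each vertex is the intersection of two constraint boundaries that also satisfies all remaining constraints:
  p = 0 and q = 0 → (0, 0)
  p = 14 and q = 0 → (14, 0)
  p = 14 and p + 2q = 21 → (14, 3.5)
  p + 2q = 21 and p = 0 → (0, 10.5)

Vertices: (0, 0), (14, 0), (14, 3.5), (0, 10.5)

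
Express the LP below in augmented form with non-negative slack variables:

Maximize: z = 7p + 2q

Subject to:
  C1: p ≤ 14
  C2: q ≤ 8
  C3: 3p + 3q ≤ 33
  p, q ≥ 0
max z = 7p + 2q

s.t.
  p + s1 = 14
  q + s2 = 8
  3p + 3q + s3 = 33
  p, q, s1, s2, s3 ≥ 0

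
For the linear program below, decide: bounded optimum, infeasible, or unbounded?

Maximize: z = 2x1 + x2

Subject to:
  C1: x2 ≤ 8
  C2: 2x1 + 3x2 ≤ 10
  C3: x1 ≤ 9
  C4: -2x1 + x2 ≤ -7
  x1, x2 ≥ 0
The point (5, 0) satisfies every constraint, so the LP is feasible; the constraints give x1 ≤ 9 and x2 ≤ 8, which with x1, x2 ≥ 0 keep the feasible region inside a bounded box. A feasible, bounded LP attains a finite optimum at a vertex.

Evaluating z = 2x1 + x2 at each vertex:
  (3.5, 0): z = 7
  (5, 0): z = 10
  (3.875, 0.75): z = 8.5

Feasible with finite optimum z* = 10 at (5, 0).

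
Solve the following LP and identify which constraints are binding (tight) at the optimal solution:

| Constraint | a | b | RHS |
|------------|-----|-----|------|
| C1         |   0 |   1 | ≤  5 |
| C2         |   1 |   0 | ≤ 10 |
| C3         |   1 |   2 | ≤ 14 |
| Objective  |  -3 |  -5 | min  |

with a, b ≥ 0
Optimal: a = 10, b = 2
Slack at optimum:
  C1: slack = 3
  C2: slack = 0 (binding)
  C3: slack = 0 (binding)
  a ≥ 0: a = 10
  b ≥ 0: b = 2
Binding constraints: C2, C3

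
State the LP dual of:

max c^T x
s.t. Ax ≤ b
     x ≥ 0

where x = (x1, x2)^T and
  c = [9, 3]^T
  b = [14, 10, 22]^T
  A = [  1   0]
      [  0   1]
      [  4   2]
Minimize: z = 14y1 + 10y2 + 22y3

Subject to:
  C1: -y1 - 4y3 ≤ -9
  C2: -y2 - 2y3 ≤ -3
  y1, y2, y3 ≥ 0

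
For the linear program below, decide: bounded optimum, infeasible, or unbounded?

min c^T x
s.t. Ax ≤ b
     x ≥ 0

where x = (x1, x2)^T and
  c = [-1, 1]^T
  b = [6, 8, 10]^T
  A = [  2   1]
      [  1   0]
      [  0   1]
The point (3, 0) satisfies every constraint, so the LP is feasible; the constraints give x1 ≤ 8 and x2 ≤ 10, which with x1, x2 ≥ 0 keep the feasible region inside a bounded box. A feasible, bounded LP attains a finite optimum at a vertex.

Bounded optimum: z* = -3 at (3, 0).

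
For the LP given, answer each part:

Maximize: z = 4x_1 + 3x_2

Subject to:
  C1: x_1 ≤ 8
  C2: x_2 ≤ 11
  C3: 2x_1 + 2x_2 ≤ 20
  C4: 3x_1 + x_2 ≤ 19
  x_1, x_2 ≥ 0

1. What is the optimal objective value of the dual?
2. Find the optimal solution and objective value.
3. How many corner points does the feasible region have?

1. 34.5 (by strong duality, equal to the primal optimum)
2. x_1 = 4.5, x_2 = 5.5, z = 34.5
3. 4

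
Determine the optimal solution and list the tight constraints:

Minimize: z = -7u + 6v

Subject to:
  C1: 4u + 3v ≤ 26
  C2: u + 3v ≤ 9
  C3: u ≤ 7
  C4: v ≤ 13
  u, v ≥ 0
Optimal: u = 6.5, v = 0
Binding: C1, v ≥ 0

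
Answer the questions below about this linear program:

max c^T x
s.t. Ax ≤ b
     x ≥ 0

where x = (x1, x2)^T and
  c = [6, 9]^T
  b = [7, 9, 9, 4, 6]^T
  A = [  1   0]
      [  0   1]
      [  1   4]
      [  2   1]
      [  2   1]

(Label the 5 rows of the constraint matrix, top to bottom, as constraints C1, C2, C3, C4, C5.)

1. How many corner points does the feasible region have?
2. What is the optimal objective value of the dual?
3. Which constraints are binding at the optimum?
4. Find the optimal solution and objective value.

1. 4
2. 24 (by strong duality, equal to the primal optimum)
3. C3, C4
4. x1 = 1, x2 = 2, z = 24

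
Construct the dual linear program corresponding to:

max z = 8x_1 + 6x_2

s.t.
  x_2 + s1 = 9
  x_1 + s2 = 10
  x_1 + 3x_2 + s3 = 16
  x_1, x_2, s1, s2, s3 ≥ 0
Minimize: z = 9y1 + 10y2 + 16y3

Subject to:
  C1: -y2 - y3 ≤ -8
  C2: -y1 - 3y3 ≤ -6
  y1, y2, y3 ≥ 0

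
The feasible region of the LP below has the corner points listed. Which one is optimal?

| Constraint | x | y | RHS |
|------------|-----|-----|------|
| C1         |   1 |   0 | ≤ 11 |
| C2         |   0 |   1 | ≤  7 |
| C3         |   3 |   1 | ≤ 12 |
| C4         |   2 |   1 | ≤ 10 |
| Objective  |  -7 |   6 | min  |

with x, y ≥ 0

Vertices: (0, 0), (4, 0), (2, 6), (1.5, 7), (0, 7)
Evaluating z = -7x + 6y at each vertex:
  (0, 0): z = 0
  (4, 0): z = -28
  (2, 6): z = 22
  (1.5, 7): z = 31.5
  (0, 7): z = 42

The smallest value is z = -28, attained at (4, 0).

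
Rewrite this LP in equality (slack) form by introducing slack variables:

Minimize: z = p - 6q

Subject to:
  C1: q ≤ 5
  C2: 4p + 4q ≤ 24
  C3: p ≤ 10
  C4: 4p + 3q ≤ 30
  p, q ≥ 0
min z = p - 6q

s.t.
  q + s1 = 5
  4p + 4q + s2 = 24
  p + s3 = 10
  4p + 3q + s4 = 30
  p, q, s1, s2, s3, s4 ≥ 0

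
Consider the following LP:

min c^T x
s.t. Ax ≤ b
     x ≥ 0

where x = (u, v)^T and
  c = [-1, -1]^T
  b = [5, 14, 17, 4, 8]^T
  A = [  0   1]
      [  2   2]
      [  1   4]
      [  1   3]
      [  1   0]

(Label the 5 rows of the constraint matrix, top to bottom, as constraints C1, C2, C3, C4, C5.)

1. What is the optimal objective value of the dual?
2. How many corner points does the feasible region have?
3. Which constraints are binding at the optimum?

1. -4 (by strong duality, equal to the primal optimum)
2. 3
3. C4, v ≥ 0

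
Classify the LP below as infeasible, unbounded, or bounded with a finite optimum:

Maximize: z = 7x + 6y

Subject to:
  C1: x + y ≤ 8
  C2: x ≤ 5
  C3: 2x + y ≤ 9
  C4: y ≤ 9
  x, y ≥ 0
The point (1, 7) satisfies every constraint, so the LP is feasible; the constraints give x ≤ 5 and y ≤ 9, which with x, y ≥ 0 keep the feasible region inside a bounded box. A feasible, bounded LP attains a finite optimum at a vertex.

Evaluating z = 7x + 6y at each vertex:
  (0, 0): z = 0
  (4.5, 0): z = 31.5
  (1, 7): z = 49
  (0, 8): z = 48

Feasible with finite optimum z* = 49 at (1, 7).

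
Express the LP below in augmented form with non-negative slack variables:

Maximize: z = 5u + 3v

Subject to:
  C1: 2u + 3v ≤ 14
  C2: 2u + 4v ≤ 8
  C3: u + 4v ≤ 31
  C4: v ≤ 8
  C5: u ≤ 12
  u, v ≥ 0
max z = 5u + 3v

s.t.
  2u + 3v + s1 = 14
  2u + 4v + s2 = 8
  u + 4v + s3 = 31
  v + s4 = 8
  u + s5 = 12
  u, v, s1, s2, s3, s4, s5 ≥ 0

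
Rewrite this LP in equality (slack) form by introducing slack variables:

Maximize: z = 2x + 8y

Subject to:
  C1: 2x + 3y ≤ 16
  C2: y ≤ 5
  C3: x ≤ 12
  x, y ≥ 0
max z = 2x + 8y

s.t.
  2x + 3y + s1 = 16
  y + s2 = 5
  x + s3 = 12
  x, y, s1, s2, s3 ≥ 0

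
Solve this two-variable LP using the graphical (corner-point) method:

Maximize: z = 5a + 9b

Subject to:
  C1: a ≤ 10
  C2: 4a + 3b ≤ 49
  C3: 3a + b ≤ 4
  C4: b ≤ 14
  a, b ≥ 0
Each vertex is the intersection of two constraint boundaries that also satisfies all remaining constraints:
  a = 0 and b = 0 → (0, 0)
  3a + b = 4 and b = 0 → (1.333, 0)
  3a + b = 4 and a = 0 → (0, 4)

Evaluating z = 5a + 9b at each vertex:
  (0, 0): z = 0
  (1.333, 0): z = 6.667
  (0, 4): z = 36

The maximum is at (0, 4) with z = 36.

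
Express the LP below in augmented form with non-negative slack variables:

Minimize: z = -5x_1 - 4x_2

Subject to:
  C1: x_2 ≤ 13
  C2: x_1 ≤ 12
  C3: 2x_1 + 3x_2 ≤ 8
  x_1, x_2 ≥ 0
min z = -5x_1 - 4x_2

s.t.
  x_2 + s1 = 13
  x_1 + s2 = 12
  2x_1 + 3x_2 + s3 = 8
  x_1, x_2, s1, s2, s3 ≥ 0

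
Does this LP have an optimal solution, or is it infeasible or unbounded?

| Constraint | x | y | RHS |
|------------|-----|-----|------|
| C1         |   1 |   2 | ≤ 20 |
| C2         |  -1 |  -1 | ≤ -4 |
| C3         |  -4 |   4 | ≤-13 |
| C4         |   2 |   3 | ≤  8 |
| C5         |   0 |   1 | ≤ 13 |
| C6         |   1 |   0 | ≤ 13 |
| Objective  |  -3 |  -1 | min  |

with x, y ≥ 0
The point (4, 0) satisfies every constraint, so the LP is feasible; the constraints give x ≤ 13 and y ≤ 13, which with x, y ≥ 0 keep the feasible region inside a bounded box. A feasible, bounded LP attains a finite optimum at a vertex.

Evaluating z = -3x - y at each vertex:
  (4, 0): z = -12

The LP has an optimal solution: (4, 0) with z = -12.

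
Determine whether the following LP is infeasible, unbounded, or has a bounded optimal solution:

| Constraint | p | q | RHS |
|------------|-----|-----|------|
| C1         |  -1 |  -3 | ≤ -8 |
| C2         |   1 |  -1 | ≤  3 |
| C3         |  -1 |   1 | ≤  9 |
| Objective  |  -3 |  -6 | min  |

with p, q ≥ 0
Feasible point: (0, 3) satisfies every constraint, so the LP is feasible.
Direction d = (1, 1): for each constraint row a, a·d ≤ 0 —
  (-1)(1) + (-3)(1) = -4 ≤ 0
  (1)(1) + (-1)(1) = 0 ≤ 0
  (-1)(1) + (1)(1) = 0 ≤ 0
and d ≥ 0, so (0, 3) + t·d stays feasible for every t ≥ 0. Along this ray z = -3p - 6q changes by -9 per unit t, so z → −∞.

Unbounded: there is a feasible ray along which z → −∞.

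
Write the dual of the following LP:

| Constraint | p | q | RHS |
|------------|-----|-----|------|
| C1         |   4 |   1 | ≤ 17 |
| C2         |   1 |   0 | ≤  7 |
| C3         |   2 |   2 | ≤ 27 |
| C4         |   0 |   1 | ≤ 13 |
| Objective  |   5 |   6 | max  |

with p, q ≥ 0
Minimize: z = 17y1 + 7y2 + 27y3 + 13y4

Subject to:
  C1: -4y1 - y2 - 2y3 ≤ -5
  C2: -y1 - 2y3 - y4 ≤ -6
  y1, y2, y3, y4 ≥ 0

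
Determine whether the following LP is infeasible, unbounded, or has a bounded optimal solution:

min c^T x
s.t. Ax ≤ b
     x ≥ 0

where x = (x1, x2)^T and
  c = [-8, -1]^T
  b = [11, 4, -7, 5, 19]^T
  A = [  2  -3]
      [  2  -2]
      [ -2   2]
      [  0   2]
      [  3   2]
One constraint requires 2x1 - 2x2 ≤ 4, while the constraint -2x1 + 2x2 ≤ -7 is equivalent to 2x1 - 2x2 ≥ 7. Together they would need 7 ≤ 2x1 - 2x2 ≤ 4, which is impossible since 7 > 4. No point satisfies all constraints.

The feasible region is empty; the LP is infeasible.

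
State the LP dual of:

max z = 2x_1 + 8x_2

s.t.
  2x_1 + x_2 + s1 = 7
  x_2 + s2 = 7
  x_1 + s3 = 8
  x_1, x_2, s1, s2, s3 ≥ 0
Minimize: z = 7y1 + 7y2 + 8y3

Subject to:
  C1: -2y1 - y3 ≤ -2
  C2: -y1 - y2 ≤ -8
  y1, y2, y3 ≥ 0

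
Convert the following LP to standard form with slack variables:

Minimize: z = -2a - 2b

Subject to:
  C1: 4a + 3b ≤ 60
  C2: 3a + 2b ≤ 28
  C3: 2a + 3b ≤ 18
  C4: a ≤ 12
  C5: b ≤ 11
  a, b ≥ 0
min z = -2a - 2b

s.t.
  4a + 3b + s1 = 60
  3a + 2b + s2 = 28
  2a + 3b + s3 = 18
  a + s4 = 12
  b + s5 = 11
  a, b, s1, s2, s3, s4, s5 ≥ 0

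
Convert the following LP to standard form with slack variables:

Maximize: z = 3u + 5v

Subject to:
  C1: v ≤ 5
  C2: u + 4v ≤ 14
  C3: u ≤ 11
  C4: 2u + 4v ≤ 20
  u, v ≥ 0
max z = 3u + 5v

s.t.
  v + s1 = 5
  u + 4v + s2 = 14
  u + s3 = 11
  2u + 4v + s4 = 20
  u, v, s1, s2, s3, s4 ≥ 0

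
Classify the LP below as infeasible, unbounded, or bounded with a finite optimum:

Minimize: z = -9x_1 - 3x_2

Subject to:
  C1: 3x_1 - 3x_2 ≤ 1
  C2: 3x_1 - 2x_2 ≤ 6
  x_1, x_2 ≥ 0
Feasible point: (0, 0) satisfies every constraint, so the LP is feasible.
Direction d = (0, 1): for each constraint row a, a·d ≤ 0 —
  (3)(0) + (-3)(1) = -3 ≤ 0
  (3)(0) + (-2)(1) = -2 ≤ 0
and d ≥ 0, so (0, 0) + t·d stays feasible for every t ≥ 0. Along this ray z = -9x_1 - 3x_2 changes by -3 per unit t, so z → −∞.

Unbounded: there is a feasible ray along which z → −∞.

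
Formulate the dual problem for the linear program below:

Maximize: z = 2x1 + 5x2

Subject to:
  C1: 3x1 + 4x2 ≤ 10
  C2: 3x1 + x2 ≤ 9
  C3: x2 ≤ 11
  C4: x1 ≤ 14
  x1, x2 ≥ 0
Minimize: z = 10y1 + 9y2 + 11y3 + 14y4

Subject to:
  C1: -3y1 - 3y2 - y4 ≤ -2
  C2: -4y1 - y2 - y3 ≤ -5
  y1, y2, y3, y4 ≥ 0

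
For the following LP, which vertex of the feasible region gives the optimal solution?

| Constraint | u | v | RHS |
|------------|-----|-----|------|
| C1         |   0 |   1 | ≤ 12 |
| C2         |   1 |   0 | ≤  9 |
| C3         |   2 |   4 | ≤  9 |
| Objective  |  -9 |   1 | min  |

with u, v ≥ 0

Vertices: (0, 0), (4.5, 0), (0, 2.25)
(4.5, 0) with z = -40.5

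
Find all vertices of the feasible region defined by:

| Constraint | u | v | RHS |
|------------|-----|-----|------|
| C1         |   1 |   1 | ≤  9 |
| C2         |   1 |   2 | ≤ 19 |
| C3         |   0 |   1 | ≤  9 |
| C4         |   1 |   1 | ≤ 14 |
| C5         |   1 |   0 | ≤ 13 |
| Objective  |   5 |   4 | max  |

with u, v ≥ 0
Each vertex is the intersection of two constraint boundaries that also satisfies all remaining constraints:
  u = 0 and v = 0 → (0, 0)
  u + v = 9 and v = 0 → (9, 0)
  u + v = 9 and v = 9 → (0, 9)

Vertices: (0, 0), (9, 0), (0, 9)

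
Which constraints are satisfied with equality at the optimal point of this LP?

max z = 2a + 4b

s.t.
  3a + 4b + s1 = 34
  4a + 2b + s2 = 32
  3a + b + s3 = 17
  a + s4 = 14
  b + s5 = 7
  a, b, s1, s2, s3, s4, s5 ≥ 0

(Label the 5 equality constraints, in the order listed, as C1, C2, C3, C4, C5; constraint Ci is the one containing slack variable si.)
Optimal: a = 2, b = 7
Slack at optimum:
  C1: slack = 0 (binding)
  C2: slack = 10
  C3: slack = 4
  C4: slack = 12
  C5: slack = 0 (binding)
  a ≥ 0: a = 2
  b ≥ 0: b = 7
Binding constraints: C1, C5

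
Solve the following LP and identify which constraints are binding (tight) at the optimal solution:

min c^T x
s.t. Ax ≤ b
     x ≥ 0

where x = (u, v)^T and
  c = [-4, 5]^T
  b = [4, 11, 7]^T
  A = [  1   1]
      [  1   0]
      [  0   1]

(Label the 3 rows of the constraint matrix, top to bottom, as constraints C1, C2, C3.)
Optimal: u = 4, v = 0
Binding: C1, v ≥ 0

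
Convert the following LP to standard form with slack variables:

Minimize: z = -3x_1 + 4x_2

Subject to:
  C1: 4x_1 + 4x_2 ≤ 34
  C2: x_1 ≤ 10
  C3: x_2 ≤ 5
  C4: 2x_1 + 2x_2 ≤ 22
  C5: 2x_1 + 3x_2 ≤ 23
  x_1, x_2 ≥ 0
min z = -3x_1 + 4x_2

s.t.
  4x_1 + 4x_2 + s1 = 34
  x_1 + s2 = 10
  x_2 + s3 = 5
  2x_1 + 2x_2 + s4 = 22
  2x_1 + 3x_2 + s5 = 23
  x_1, x_2, s1, s2, s3, s4, s5 ≥ 0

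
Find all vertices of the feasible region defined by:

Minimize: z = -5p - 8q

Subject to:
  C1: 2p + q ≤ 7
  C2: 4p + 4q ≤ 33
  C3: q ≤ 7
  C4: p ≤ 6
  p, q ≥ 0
Each vertex is the intersection of two constraint boundaries that also satisfies all remaining constraints:
  p = 0 and q = 0 → (0, 0)
  2p + q = 7 and q = 0 → (3.5, 0)
  2p + q = 7 and q = 7 → (0, 7)

Vertices: (0, 0), (3.5, 0), (0, 7)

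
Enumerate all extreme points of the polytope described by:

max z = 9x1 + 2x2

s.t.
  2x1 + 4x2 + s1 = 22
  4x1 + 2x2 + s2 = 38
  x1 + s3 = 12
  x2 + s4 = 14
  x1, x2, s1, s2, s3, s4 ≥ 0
Each vertex is the intersection of two constraint boundaries that also satisfies all remaining constraints:
  x1 = 0 and x2 = 0 → (0, 0)
  4x1 + 2x2 = 38 and x2 = 0 → (9.5, 0)
  2x1 + 4x2 = 22 and 4x1 + 2x2 = 38 → (9, 1)
  2x1 + 4x2 = 22 and x1 = 0 → (0, 5.5)

Vertices: (0, 0), (9.5, 0), (9, 1), (0, 5.5)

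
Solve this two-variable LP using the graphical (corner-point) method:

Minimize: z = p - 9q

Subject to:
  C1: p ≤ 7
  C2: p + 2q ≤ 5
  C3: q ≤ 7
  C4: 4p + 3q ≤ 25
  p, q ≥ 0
Each vertex is the intersection of two constraint boundaries that also satisfies all remaining constraints:
  p = 0 and q = 0 → (0, 0)
  p + 2q = 5 and q = 0 → (5, 0)
  p + 2q = 5 and p = 0 → (0, 2.5)

Evaluating z = p - 9q at each vertex:
  (0, 0): z = 0
  (5, 0): z = 5
  (0, 2.5): z = -22.5

The minimum is at (0, 2.5) with z = -22.5.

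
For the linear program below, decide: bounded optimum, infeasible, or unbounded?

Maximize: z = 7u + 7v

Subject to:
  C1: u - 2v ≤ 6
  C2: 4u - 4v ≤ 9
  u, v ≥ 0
Feasible point: (0, 0) satisfies every constraint, so the LP is feasible.
Direction d = (0, 1): for each constraint row a, a·d ≤ 0 —
  (1)(0) + (-2)(1) = -2 ≤ 0
  (4)(0) + (-4)(1) = -4 ≤ 0
and d ≥ 0, so (0, 0) + t·d stays feasible for every t ≥ 0. Along this ray z = 7u + 7v changes by 7 per unit t, so z → +∞.

Unbounded — the objective can increase without bound over the feasible region.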